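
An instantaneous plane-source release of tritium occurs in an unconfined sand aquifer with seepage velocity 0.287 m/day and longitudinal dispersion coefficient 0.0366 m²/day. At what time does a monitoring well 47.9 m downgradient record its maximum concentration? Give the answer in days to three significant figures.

For the 1D instantaneous-source solution, setting ∂C/∂t = 0 at fixed x gives v²t² + 2Dt − x² = 0, so t = (√(D² + v²x²) − D)/v².
√(D² + v²x²) = √(0.0366² + 0.287² × 47.9²) = 13.75; v² = 0.082369.
t = (13.75 − 0.0366)/0.082369 = 166 days (vs. the pure-advection estimate x/v = 167 d).

166 days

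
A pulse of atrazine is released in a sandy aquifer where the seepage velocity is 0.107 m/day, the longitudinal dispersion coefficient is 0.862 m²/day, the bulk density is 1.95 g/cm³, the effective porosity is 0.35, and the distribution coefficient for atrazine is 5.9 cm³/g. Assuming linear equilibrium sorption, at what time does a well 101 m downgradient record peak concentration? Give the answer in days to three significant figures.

29500 days

Retardation factor R = 1 + ρ_b·K_d/n = 1 + 1.95 × 5.9/0.35 = 33.87.
Sorption retards both mechanisms: v_R = v/R = 0.003159 m/day, D_R = D/R = 0.02545 m²/day.
Peak time from v_R²t² + 2D_R t − x² = 0: t = (√(D_R² + v_R²x²) − D_R)/v_R².
√(D_R² + v_R²x²) = √(0.02545² + 0.003159² × 101²) = 0.3201; v_R² = 9.979e-06.
t = (0.3201 − 0.02545)/9.979e-06 = 29500 days.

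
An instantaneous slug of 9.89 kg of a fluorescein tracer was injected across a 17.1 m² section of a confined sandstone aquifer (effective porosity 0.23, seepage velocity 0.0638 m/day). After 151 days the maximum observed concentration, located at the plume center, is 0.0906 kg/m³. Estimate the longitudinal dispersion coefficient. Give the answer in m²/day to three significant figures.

0.406 m²/day

At the plume center C_max = M/(n_e·A·√(4πDt)), so D = M²/(4πt·(n_e·A·C_max)²).
n_e·A·C_max = 0.23 × 17.1 × 0.0906 = 0.3563 kg/m.
D = 9.89²/(4π × 151 × 0.3563²) = 0.406 m²/day.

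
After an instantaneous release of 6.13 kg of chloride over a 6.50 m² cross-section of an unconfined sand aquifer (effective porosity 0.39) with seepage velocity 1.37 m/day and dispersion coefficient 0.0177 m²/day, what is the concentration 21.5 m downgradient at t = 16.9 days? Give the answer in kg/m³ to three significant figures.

For an instantaneous plane source, C(x,t) = M/(n_e·A·√(4πDt)) · exp(−(x−vt)²/(4Dt)), with n_e·A the pore (flow) area.
Plume center vt = 1.37 × 16.9 = 23.153 m, so the well at 21.5 m is 1.653 m upgradient of the peak.
√(4πDt) = 1.939 m, giving peak height M/(n_e·A·√(4πDt)) = 6.13/(0.39 × 6.50 × 1.939) = 1.247 kg/m³.
(x−vt)²/(4Dt) = (-1.653)²/(4 × 0.0177 × 16.9) = 2.284; exp(−2.284) = 0.1019.
C = 1.247 × 0.1019 = 0.127 kg/m³.

0.127 kg/m³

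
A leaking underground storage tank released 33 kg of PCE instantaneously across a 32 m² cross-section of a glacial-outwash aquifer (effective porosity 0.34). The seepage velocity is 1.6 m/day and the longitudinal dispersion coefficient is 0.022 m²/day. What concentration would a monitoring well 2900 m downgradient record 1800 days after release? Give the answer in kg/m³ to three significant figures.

0.0109 kg/m³

For an instantaneous plane source, C(x,t) = M/(n_e·A·√(4πDt)) · exp(−(x−vt)²/(4Dt)), with n_e·A the pore (flow) area.
Plume center vt = 1.6 × 1800 = 2880 m, so the well at 2900 m is 20 m downgradient of the peak.
√(4πDt) = 22.31 m, giving peak height M/(n_e·A·√(4πDt)) = 33/(0.34 × 32 × 22.31) = 0.1360 kg/m³.
(x−vt)²/(4Dt) = (20)²/(4 × 0.022 × 1800) = 2.525; exp(−2.525) = 0.08006.
C = 0.1360 × 0.08006 = 0.0109 kg/m³.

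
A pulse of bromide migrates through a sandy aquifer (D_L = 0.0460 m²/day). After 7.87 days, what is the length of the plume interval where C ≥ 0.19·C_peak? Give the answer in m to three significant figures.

3.10 m

The plume is Gaussian with σ = √(2Dt) = √(2 × 0.0460 × 7.87) = 0.8509 m.
C/C_peak = exp(−Δx²/(2σ²)) = 0.19 ⇒ Δx = σ·√(−2 ln 0.19) = 0.8509 × 1.822 = 1.550 m.
Width = 2Δx = 3.10 m.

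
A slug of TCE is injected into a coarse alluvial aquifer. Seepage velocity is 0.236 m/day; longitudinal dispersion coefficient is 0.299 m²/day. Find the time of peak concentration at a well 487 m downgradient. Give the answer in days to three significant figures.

For the 1D instantaneous-source solution, setting ∂C/∂t = 0 at fixed x gives v²t² + 2Dt − x² = 0, so t = (√(D² + v²x²) − D)/v².
√(D² + v²x²) = √(0.299² + 0.236² × 487²) = 114.9; v² = 0.055696.
t = (114.9 − 0.299)/0.055696 = 2060 days (vs. the pure-advection estimate x/v = 2060 d).

2060 days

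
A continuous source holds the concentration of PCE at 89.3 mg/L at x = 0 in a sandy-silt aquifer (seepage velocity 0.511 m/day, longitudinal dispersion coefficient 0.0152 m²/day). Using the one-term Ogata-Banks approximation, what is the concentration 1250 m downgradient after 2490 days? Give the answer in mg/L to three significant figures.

88.9 mg/L

For a continuous step input, C/C₀ ≈ ½·erfc((x−vt)/(2√(Dt))).
vt = 0.511 × 2490 = 1272.39 m and 2√(Dt) = 2√(0.0152 × 2490) = 12.30 m.
Argument (x−vt)/(2√(Dt)) = (1250 − 1272.39)/12.30 = -1.820; ½·erfc(-1.820) = 0.9950.
C = 89.3 × 0.9950 = 88.9 mg/L.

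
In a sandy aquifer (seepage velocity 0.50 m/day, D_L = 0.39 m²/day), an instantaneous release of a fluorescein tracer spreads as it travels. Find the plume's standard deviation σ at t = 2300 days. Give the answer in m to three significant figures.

Dispersive spreading gives a Gaussian with σ² = 2Dt; advection only shifts the center.
σ = √(2 × 0.39 × 2300) = 42.4 m.

42.4 m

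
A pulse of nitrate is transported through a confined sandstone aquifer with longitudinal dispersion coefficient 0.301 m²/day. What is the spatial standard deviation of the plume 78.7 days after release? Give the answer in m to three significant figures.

6.88 m

Dispersive spreading gives a Gaussian with σ² = 2Dt; advection only shifts the center.
σ = √(2 × 0.301 × 78.7) = 6.88 m.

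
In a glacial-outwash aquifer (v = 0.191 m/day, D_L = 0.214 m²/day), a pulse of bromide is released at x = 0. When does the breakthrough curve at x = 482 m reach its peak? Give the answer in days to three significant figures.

2520 days

For the 1D instantaneous-source solution, setting ∂C/∂t = 0 at fixed x gives v²t² + 2Dt − x² = 0, so t = (√(D² + v²x²) − D)/v².
√(D² + v²x²) = √(0.214² + 0.191² × 482²) = 92.06; v² = 0.036481.
t = (92.06 − 0.214)/0.036481 = 2520 days (vs. the pure-advection estimate x/v = 2520 d).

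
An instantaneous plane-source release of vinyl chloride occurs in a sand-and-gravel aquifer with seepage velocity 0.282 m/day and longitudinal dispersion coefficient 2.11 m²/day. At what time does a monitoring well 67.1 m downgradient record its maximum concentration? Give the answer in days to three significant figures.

213 days

For the 1D instantaneous-source solution, setting ∂C/∂t = 0 at fixed x gives v²t² + 2Dt − x² = 0, so t = (√(D² + v²x²) − D)/v².
√(D² + v²x²) = √(2.11² + 0.282² × 67.1²) = 19.04; v² = 0.079524.
t = (19.04 − 2.11)/0.079524 = 213 days (vs. the pure-advection estimate x/v = 238 d).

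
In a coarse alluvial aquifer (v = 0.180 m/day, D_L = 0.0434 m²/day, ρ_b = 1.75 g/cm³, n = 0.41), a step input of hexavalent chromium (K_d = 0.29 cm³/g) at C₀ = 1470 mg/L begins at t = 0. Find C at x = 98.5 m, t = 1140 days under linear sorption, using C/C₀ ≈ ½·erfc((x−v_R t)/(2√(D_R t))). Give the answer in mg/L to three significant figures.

Retardation factor R = 1 + ρ_b·K_d/n = 1 + 1.75 × 0.29/0.41 = 2.238.
Sorption retards both mechanisms: v_R = v/R = 0.08043 m/day, D_R = D/R = 0.01939 m²/day.
v_R·t = 0.08043 × 1140 = 91.6902 m; 2√(D_R t) = 9.403 m; argument = (98.5 − 91.6902)/9.403 = 0.7242.
C = C₀ × ½·erfc(0.7242) = 1470 × 0.1529 = 225 mg/L.

225 mg/L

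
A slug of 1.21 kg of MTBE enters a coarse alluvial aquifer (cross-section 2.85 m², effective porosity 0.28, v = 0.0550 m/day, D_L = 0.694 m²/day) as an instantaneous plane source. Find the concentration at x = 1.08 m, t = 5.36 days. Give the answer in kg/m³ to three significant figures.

0.213 kg/m³

For an instantaneous plane source, C(x,t) = M/(n_e·A·√(4πDt)) · exp(−(x−vt)²/(4Dt)), with n_e·A the pore (flow) area.
Plume center vt = 0.0550 × 5.36 = 0.2948 m, so the well at 1.08 m is 0.7852 m downgradient of the peak.
√(4πDt) = 6.837 m, giving peak height M/(n_e·A·√(4πDt)) = 1.21/(0.28 × 2.85 × 6.837) = 0.2218 kg/m³.
(x−vt)²/(4Dt) = (0.7852)²/(4 × 0.694 × 5.36) = 0.04144; exp(−0.04144) = 0.9594.
C = 0.2218 × 0.9594 = 0.213 kg/m³.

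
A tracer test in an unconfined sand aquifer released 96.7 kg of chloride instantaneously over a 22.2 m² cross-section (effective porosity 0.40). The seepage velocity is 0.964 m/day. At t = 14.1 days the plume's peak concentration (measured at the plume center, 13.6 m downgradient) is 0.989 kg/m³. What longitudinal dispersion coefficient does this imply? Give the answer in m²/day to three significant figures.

At the plume center C_max = M/(n_e·A·√(4πDt)), so D = M²/(4πt·(n_e·A·C_max)²).
n_e·A·C_max = 0.40 × 22.2 × 0.989 = 8.782 kg/m.
D = 96.7²/(4π × 14.1 × 8.782²) = 0.684 m²/day.

0.684 m²/day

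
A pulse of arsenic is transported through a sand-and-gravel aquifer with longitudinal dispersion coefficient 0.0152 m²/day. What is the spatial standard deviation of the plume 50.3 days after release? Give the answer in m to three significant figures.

1.24 m

Dispersive spreading gives a Gaussian with σ² = 2Dt; advection only shifts the center.
σ = √(2 × 0.0152 × 50.3) = 1.24 m.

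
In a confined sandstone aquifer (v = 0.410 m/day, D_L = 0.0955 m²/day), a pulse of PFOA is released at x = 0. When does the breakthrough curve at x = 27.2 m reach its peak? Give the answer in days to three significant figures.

65.8 days

For the 1D instantaneous-source solution, setting ∂C/∂t = 0 at fixed x gives v²t² + 2Dt − x² = 0, so t = (√(D² + v²x²) − D)/v².
√(D² + v²x²) = √(0.0955² + 0.410² × 27.2²) = 11.15; v² = 0.1681.
t = (11.15 − 0.0955)/0.1681 = 65.8 days (vs. the pure-advection estimate x/v = 66.3 d).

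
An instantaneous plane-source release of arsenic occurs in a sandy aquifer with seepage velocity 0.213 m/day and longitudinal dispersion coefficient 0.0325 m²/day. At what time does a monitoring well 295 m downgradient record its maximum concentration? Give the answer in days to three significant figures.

1380 days

For the 1D instantaneous-source solution, setting ∂C/∂t = 0 at fixed x gives v²t² + 2Dt − x² = 0, so t = (√(D² + v²x²) − D)/v².
√(D² + v²x²) = √(0.0325² + 0.213² × 295²) = 62.84; v² = 0.045369.
t = (62.84 − 0.0325)/0.045369 = 1380 days (vs. the pure-advection estimate x/v = 1380 d).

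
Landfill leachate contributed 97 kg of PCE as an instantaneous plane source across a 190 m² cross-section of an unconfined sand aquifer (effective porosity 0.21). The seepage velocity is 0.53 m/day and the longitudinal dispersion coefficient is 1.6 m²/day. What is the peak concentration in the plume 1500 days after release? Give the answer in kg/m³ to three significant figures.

The peak of an instantaneous 1D plume sits at x = vt; there the Gaussian factor is 1 and C_max = M/(n_e·A·√(4πDt)), where n_e·A is the pore area the mass is dissolved in.
√(4πDt) = √(4π × 1.6 × 1500) = 173.7 m, so C_max = 97/(0.21 × 190 × 173.7) = 0.0140 kg/m³.

0.0140 kg/m³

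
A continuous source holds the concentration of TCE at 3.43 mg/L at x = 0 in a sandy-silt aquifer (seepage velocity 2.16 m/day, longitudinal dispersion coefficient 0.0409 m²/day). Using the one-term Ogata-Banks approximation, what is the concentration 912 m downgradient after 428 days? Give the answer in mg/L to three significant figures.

3.37 mg/L

For a continuous step input, C/C₀ ≈ ½·erfc((x−vt)/(2√(Dt))).
vt = 2.16 × 428 = 924.48 m and 2√(Dt) = 2√(0.0409 × 428) = 8.368 m.
Argument (x−vt)/(2√(Dt)) = (912 − 924.48)/8.368 = -1.491; ½·erfc(-1.491) = 0.9825.
C = 3.43 × 0.9825 = 3.37 mg/L.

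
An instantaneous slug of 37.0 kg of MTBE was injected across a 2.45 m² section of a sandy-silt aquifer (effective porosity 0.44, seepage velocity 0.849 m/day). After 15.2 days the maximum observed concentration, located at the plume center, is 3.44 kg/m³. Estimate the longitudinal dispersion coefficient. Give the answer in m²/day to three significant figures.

At the plume center C_max = M/(n_e·A·√(4πDt)), so D = M²/(4πt·(n_e·A·C_max)²).
n_e·A·C_max = 0.44 × 2.45 × 3.44 = 3.708 kg/m.
D = 37.0²/(4π × 15.2 × 3.708²) = 0.521 m²/day.

0.521 m²/day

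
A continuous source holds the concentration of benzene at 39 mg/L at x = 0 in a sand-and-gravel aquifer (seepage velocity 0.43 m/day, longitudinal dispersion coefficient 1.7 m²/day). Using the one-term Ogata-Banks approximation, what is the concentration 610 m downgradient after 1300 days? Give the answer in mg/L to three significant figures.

For a continuous step input, C/C₀ ≈ ½·erfc((x−vt)/(2√(Dt))).
vt = 0.43 × 1300 = 559 m and 2√(Dt) = 2√(1.7 × 1300) = 94.02 m.
Argument (x−vt)/(2√(Dt)) = (610 − 559)/94.02 = 0.5424; ½·erfc(0.5424) = 0.2215.
C = 39 × 0.2215 = 8.64 mg/L.

8.64 mg/L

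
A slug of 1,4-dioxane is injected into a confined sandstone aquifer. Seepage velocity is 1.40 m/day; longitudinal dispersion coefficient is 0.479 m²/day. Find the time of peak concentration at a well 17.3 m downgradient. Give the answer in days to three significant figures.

For the 1D instantaneous-source solution, setting ∂C/∂t = 0 at fixed x gives v²t² + 2Dt − x² = 0, so t = (√(D² + v²x²) − D)/v².
√(D² + v²x²) = √(0.479² + 1.40² × 17.3²) = 24.22; v² = 1.96.
t = (24.22 − 0.479)/1.96 = 12.1 days (vs. the pure-advection estimate x/v = 12.4 d).

12.1 days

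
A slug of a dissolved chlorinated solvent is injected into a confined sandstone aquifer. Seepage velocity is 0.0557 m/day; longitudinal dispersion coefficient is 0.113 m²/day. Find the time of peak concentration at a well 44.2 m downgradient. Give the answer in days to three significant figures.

For the 1D instantaneous-source solution, setting ∂C/∂t = 0 at fixed x gives v²t² + 2Dt − x² = 0, so t = (√(D² + v²x²) − D)/v².
√(D² + v²x²) = √(0.113² + 0.0557² × 44.2²) = 2.465; v² = 0.00310249.
t = (2.465 − 0.113)/0.00310249 = 758 days (vs. the pure-advection estimate x/v = 794 d).

758 days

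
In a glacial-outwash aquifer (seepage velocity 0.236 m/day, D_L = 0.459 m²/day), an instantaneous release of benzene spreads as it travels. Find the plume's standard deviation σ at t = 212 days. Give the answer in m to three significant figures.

Dispersive spreading gives a Gaussian with σ² = 2Dt; advection only shifts the center.
σ = √(2 × 0.459 × 212) = 14.0 m.

14.0 m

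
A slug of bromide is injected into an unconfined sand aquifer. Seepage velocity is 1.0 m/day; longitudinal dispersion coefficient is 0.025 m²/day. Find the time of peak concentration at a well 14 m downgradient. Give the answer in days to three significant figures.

For the 1D instantaneous-source solution, setting ∂C/∂t = 0 at fixed x gives v²t² + 2Dt − x² = 0, so t = (√(D² + v²x²) − D)/v².
√(D² + v²x²) = √(0.025² + 1.0² × 14²) = 14.00; v² = 1.
t = (14.00 − 0.025)/1 = 14.0 days (vs. the pure-advection estimate x/v = 14.0 d).

14.0 days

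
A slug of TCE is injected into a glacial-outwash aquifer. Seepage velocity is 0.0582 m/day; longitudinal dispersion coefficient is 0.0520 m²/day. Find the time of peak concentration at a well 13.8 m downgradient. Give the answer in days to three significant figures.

222 days

For the 1D instantaneous-source solution, setting ∂C/∂t = 0 at fixed x gives v²t² + 2Dt − x² = 0, so t = (√(D² + v²x²) − D)/v².
√(D² + v²x²) = √(0.0520² + 0.0582² × 13.8²) = 0.8048; v² = 0.00338724.
t = (0.8048 − 0.0520)/0.00338724 = 222 days (vs. the pure-advection estimate x/v = 237 d).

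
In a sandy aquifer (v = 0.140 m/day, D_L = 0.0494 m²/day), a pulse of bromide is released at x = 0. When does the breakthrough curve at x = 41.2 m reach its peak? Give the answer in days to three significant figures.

292 days

For the 1D instantaneous-source solution, setting ∂C/∂t = 0 at fixed x gives v²t² + 2Dt − x² = 0, so t = (√(D² + v²x²) − D)/v².
√(D² + v²x²) = √(0.0494² + 0.140² × 41.2²) = 5.768; v² = 0.0196.
t = (5.768 − 0.0494)/0.0196 = 292 days (vs. the pure-advection estimate x/v = 294 d).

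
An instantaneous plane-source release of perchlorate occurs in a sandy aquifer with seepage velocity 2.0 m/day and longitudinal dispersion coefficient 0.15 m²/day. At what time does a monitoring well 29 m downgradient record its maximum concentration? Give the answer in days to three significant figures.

For the 1D instantaneous-source solution, setting ∂C/∂t = 0 at fixed x gives v²t² + 2Dt − x² = 0, so t = (√(D² + v²x²) − D)/v².
√(D² + v²x²) = √(0.15² + 2.0² × 29²) = 58.00; v² = 4.
t = (58.00 − 0.15)/4 = 14.5 days (vs. the pure-advection estimate x/v = 14.5 d).

14.5 days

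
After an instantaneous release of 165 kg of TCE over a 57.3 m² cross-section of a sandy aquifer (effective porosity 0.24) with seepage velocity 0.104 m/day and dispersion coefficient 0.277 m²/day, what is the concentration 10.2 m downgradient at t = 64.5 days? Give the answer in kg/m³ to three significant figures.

For an instantaneous plane source, C(x,t) = M/(n_e·A·√(4πDt)) · exp(−(x−vt)²/(4Dt)), with n_e·A the pore (flow) area.
Plume center vt = 0.104 × 64.5 = 6.708 m, so the well at 10.2 m is 3.492 m downgradient of the peak.
√(4πDt) = 14.98 m, giving peak height M/(n_e·A·√(4πDt)) = 165/(0.24 × 57.3 × 14.98) = 0.8010 kg/m³.
(x−vt)²/(4Dt) = (3.492)²/(4 × 0.277 × 64.5) = 0.1706; exp(−0.1706) = 0.8432.
C = 0.8010 × 0.8432 = 0.675 kg/m³.

0.675 kg/m³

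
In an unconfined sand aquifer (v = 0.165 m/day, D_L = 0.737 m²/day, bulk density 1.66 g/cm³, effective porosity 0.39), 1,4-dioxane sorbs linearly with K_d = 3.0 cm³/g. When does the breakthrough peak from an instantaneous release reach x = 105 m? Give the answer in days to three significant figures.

Retardation factor R = 1 + ρ_b·K_d/n = 1 + 1.66 × 3.0/0.39 = 13.77.
Sorption retards both mechanisms: v_R = v/R = 0.01198 m/day, D_R = D/R = 0.05352 m²/day.
Peak time from v_R²t² + 2D_R t − x² = 0: t = (√(D_R² + v_R²x²) − D_R)/v_R².
√(D_R² + v_R²x²) = √(0.05352² + 0.01198² × 105²) = 1.259; v_R² = 0.0001435.
t = (1.259 − 0.05352)/0.0001435 = 8400 days.

8400 days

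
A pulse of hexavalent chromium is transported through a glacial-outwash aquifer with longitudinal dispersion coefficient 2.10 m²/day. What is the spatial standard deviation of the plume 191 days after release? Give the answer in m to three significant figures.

28.3 m

Dispersive spreading gives a Gaussian with σ² = 2Dt; advection only shifts the center.
σ = √(2 × 2.10 × 191) = 28.3 m.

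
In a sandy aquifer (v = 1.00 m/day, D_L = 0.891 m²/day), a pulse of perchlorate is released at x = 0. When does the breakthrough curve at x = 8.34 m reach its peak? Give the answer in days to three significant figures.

7.50 days

For the 1D instantaneous-source solution, setting ∂C/∂t = 0 at fixed x gives v²t² + 2Dt − x² = 0, so t = (√(D² + v²x²) − D)/v².
√(D² + v²x²) = √(0.891² + 1.00² × 8.34²) = 8.387; v² = 1.
t = (8.387 − 0.891)/1 = 7.50 days (vs. the pure-advection estimate x/v = 8.34 d).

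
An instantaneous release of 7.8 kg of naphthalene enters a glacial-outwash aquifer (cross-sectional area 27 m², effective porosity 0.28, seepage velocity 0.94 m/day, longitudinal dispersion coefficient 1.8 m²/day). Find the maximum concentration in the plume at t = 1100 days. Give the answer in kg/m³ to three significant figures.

The peak of an instantaneous 1D plume sits at x = vt; there the Gaussian factor is 1 and C_max = M/(n_e·A·√(4πDt)), where n_e·A is the pore area the mass is dissolved in.
√(4πDt) = √(4π × 1.8 × 1100) = 157.7 m, so C_max = 7.8/(0.28 × 27 × 157.7) = 0.00654 kg/m³.

0.00654 kg/m³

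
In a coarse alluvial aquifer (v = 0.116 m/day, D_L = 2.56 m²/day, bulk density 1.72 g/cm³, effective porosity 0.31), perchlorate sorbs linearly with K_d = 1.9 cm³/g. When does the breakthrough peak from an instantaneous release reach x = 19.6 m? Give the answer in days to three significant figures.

Retardation factor R = 1 + ρ_b·K_d/n = 1 + 1.72 × 1.9/0.31 = 11.54.
Sorption retards both mechanisms: v_R = v/R = 0.01005 m/day, D_R = D/R = 0.2218 m²/day.
Peak time from v_R²t² + 2D_R t − x² = 0: t = (√(D_R² + v_R²x²) − D_R)/v_R².
√(D_R² + v_R²x²) = √(0.2218² + 0.01005² × 19.6²) = 0.2966; v_R² = 0.0001010.
t = (0.2966 − 0.2218)/0.0001010 = 741 days.

741 days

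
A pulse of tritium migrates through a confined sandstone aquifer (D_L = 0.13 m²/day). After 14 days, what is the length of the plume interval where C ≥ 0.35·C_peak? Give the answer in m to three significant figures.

The plume is Gaussian with σ = √(2Dt) = √(2 × 0.13 × 14) = 1.908 m.
C/C_peak = exp(−Δx²/(2σ²)) = 0.35 ⇒ Δx = σ·√(−2 ln 0.35) = 1.908 × 1.449 = 2.765 m.
Width = 2Δx = 5.53 m.

5.53 m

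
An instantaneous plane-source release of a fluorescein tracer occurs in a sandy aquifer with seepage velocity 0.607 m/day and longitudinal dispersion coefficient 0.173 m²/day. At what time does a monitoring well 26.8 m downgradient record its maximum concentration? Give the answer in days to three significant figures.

For the 1D instantaneous-source solution, setting ∂C/∂t = 0 at fixed x gives v²t² + 2Dt − x² = 0, so t = (√(D² + v²x²) − D)/v².
√(D² + v²x²) = √(0.173² + 0.607² × 26.8²) = 16.27; v² = 0.368449.
t = (16.27 − 0.173)/0.368449 = 43.7 days (vs. the pure-advection estimate x/v = 44.2 d).

43.7 days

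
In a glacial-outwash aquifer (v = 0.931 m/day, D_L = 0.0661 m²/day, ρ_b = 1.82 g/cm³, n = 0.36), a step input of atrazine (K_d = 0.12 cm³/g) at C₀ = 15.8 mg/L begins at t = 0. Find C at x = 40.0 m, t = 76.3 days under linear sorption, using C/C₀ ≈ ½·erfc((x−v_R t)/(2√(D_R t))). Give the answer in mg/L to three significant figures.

15.1 mg/L

Retardation factor R = 1 + ρ_b·K_d/n = 1 + 1.82 × 0.12/0.36 = 1.607.
Sorption retards both mechanisms: v_R = v/R = 0.5793 m/day, D_R = D/R = 0.04113 m²/day.
v_R·t = 0.5793 × 76.3 = 44.20059 m; 2√(D_R t) = 3.543 m; argument = (40.0 − 44.20059)/3.543 = -1.186.
C = C₀ × ½·erfc(-1.186) = 15.8 × 0.9533 = 15.1 mg/L.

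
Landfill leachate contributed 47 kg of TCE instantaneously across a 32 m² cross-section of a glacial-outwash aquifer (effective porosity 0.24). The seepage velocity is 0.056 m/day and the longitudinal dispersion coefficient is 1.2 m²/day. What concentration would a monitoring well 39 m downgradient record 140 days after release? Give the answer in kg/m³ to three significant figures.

For an instantaneous plane source, C(x,t) = M/(n_e·A·√(4πDt)) · exp(−(x−vt)²/(4Dt)), with n_e·A the pore (flow) area.
Plume center vt = 0.056 × 140 = 7.84 m, so the well at 39 m is 31.16 m downgradient of the peak.
√(4πDt) = 45.95 m, giving peak height M/(n_e·A·√(4πDt)) = 47/(0.24 × 32 × 45.95) = 0.1332 kg/m³.
(x−vt)²/(4Dt) = (31.16)²/(4 × 1.2 × 140) = 1.445; exp(−1.445) = 0.2357.
C = 0.1332 × 0.2357 = 0.0314 kg/m³.

0.0314 kg/m³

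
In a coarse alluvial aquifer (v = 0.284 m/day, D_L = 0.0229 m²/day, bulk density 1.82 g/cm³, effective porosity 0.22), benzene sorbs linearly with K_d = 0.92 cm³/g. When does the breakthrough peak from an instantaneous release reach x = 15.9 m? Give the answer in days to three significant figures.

Retardation factor R = 1 + ρ_b·K_d/n = 1 + 1.82 × 0.92/0.22 = 8.611.
Sorption retards both mechanisms: v_R = v/R = 0.03298 m/day, D_R = D/R = 0.002659 m²/day.
Peak time from v_R²t² + 2D_R t − x² = 0: t = (√(D_R² + v_R²x²) − D_R)/v_R².
√(D_R² + v_R²x²) = √(0.002659² + 0.03298² × 15.9²) = 0.5244; v_R² = 0.001088.
t = (0.5244 − 0.002659)/0.001088 = 480 days.

480 days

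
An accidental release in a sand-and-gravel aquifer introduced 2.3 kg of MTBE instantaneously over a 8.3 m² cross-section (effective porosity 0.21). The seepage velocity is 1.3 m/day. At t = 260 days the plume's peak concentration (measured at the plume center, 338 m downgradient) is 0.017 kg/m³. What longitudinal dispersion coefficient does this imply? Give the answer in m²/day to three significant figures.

1.84 m²/day

At the plume center C_max = M/(n_e·A·√(4πDt)), so D = M²/(4πt·(n_e·A·C_max)²).
n_e·A·C_max = 0.21 × 8.3 × 0.017 = 0.02963 kg/m.
D = 2.3²/(4π × 260 × 0.02963²) = 1.84 m²/day.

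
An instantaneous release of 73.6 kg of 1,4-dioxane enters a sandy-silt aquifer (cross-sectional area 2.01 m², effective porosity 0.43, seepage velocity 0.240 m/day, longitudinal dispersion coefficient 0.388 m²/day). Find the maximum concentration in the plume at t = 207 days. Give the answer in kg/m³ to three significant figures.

2.68 kg/m³

The peak of an instantaneous 1D plume sits at x = vt; there the Gaussian factor is 1 and C_max = M/(n_e·A·√(4πDt)), where n_e·A is the pore area the mass is dissolved in.
√(4πDt) = √(4π × 0.388 × 207) = 31.77 m, so C_max = 73.6/(0.43 × 2.01 × 31.77) = 2.68 kg/m³.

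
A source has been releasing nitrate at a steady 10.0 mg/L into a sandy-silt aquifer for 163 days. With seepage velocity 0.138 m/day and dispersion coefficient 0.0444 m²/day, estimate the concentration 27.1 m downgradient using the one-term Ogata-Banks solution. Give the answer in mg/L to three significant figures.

1.13 mg/L

For a continuous step input, C/C₀ ≈ ½·erfc((x−vt)/(2√(Dt))).
vt = 0.138 × 163 = 22.494 m and 2√(Dt) = 2√(0.0444 × 163) = 5.380 m.
Argument (x−vt)/(2√(Dt)) = (27.1 − 22.494)/5.380 = 0.8561; ½·erfc(0.8561) = 0.1130.
C = 10.0 × 0.1130 = 1.13 mg/L.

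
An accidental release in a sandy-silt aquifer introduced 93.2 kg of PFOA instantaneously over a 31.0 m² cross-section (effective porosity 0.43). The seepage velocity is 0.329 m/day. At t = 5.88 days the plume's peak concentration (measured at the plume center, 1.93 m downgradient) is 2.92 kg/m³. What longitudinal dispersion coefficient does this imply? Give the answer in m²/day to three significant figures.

At the plume center C_max = M/(n_e·A·√(4πDt)), so D = M²/(4πt·(n_e·A·C_max)²).
n_e·A·C_max = 0.43 × 31.0 × 2.92 = 38.92 kg/m.
D = 93.2²/(4π × 5.88 × 38.92²) = 0.0776 m²/day.

0.0776 m²/day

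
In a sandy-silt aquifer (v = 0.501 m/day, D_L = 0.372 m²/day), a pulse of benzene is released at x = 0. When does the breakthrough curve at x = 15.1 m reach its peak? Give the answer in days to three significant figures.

28.7 days

For the 1D instantaneous-source solution, setting ∂C/∂t = 0 at fixed x gives v²t² + 2Dt − x² = 0, so t = (√(D² + v²x²) − D)/v².
√(D² + v²x²) = √(0.372² + 0.501² × 15.1²) = 7.574; v² = 0.251001.
t = (7.574 − 0.372)/0.251001 = 28.7 days (vs. the pure-advection estimate x/v = 30.1 d).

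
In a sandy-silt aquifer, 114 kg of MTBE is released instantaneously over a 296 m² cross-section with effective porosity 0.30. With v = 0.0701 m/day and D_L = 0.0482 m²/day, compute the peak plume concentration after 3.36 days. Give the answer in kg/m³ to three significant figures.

0.900 kg/m³

The peak of an instantaneous 1D plume sits at x = vt; there the Gaussian factor is 1 and C_max = M/(n_e·A·√(4πDt)), where n_e·A is the pore area the mass is dissolved in.
√(4πDt) = √(4π × 0.0482 × 3.36) = 1.427 m, so C_max = 114/(0.30 × 296 × 1.427) = 0.900 kg/m³.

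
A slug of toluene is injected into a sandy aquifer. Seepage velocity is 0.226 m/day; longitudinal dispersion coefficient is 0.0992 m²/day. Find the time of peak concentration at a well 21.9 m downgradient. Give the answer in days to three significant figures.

95.0 days

For the 1D instantaneous-source solution, setting ∂C/∂t = 0 at fixed x gives v²t² + 2Dt − x² = 0, so t = (√(D² + v²x²) − D)/v².
√(D² + v²x²) = √(0.0992² + 0.226² × 21.9²) = 4.950; v² = 0.051076.
t = (4.950 − 0.0992)/0.051076 = 95.0 days (vs. the pure-advection estimate x/v = 96.9 d).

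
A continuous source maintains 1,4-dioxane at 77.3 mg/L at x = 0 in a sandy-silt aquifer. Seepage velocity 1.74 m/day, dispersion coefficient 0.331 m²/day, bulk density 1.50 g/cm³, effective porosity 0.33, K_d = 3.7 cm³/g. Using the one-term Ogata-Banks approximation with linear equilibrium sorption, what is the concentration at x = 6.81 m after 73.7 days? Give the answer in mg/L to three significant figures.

Retardation factor R = 1 + ρ_b·K_d/n = 1 + 1.50 × 3.7/0.33 = 17.82.
Sorption retards both mechanisms: v_R = v/R = 0.09764 m/day, D_R = D/R = 0.01857 m²/day.
v_R·t = 0.09764 × 73.7 = 7.196068 m; 2√(D_R t) = 2.340 m; argument = (6.81 − 7.196068)/2.340 = -0.1650.
C = C₀ × ½·erfc(-0.1650) = 77.3 × 0.5923 = 45.8 mg/L.

45.8 mg/L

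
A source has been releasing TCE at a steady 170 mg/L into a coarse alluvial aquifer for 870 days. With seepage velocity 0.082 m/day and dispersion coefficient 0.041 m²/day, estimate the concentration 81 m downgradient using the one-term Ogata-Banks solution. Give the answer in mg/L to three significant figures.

For a continuous step input, C/C₀ ≈ ½·erfc((x−vt)/(2√(Dt))).
vt = 0.082 × 870 = 71.34 m and 2√(Dt) = 2√(0.041 × 870) = 11.94 m.
Argument (x−vt)/(2√(Dt)) = (81 − 71.34)/11.94 = 0.8090; ½·erfc(0.8090) = 0.1263.
C = 170 × 0.1263 = 21.5 mg/L.

21.5 mg/L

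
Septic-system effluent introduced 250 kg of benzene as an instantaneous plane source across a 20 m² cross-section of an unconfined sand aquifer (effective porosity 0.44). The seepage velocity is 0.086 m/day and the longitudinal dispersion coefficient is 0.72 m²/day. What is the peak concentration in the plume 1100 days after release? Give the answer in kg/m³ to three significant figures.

0.285 kg/m³

The peak of an instantaneous 1D plume sits at x = vt; there the Gaussian factor is 1 and C_max = M/(n_e·A·√(4πDt)), where n_e·A is the pore area the mass is dissolved in.
√(4πDt) = √(4π × 0.72 × 1100) = 99.76 m, so C_max = 250/(0.44 × 20 × 99.76) = 0.285 kg/m³.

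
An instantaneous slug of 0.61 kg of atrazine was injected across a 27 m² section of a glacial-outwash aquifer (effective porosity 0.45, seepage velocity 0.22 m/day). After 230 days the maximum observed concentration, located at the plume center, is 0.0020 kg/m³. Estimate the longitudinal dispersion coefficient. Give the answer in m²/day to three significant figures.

At the plume center C_max = M/(n_e·A·√(4πDt)), so D = M²/(4πt·(n_e·A·C_max)²).
n_e·A·C_max = 0.45 × 27 × 0.0020 = 0.02430 kg/m.
D = 0.61²/(4π × 230 × 0.02430²) = 0.218 m²/day.

0.218 m²/day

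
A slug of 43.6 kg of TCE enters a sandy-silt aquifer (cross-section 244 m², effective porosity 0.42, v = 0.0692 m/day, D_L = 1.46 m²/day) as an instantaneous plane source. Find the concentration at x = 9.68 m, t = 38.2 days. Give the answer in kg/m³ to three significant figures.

0.0129 kg/m³

For an instantaneous plane source, C(x,t) = M/(n_e·A·√(4πDt)) · exp(−(x−vt)²/(4Dt)), with n_e·A the pore (flow) area.
Plume center vt = 0.0692 × 38.2 = 2.64344 m, so the well at 9.68 m is 7.03656 m downgradient of the peak.
√(4πDt) = 26.47 m, giving peak height M/(n_e·A·√(4πDt)) = 43.6/(0.42 × 244 × 26.47) = 0.01607 kg/m³.
(x−vt)²/(4Dt) = (7.03656)²/(4 × 1.46 × 38.2) = 0.2219; exp(−0.2219) = 0.8010.
C = 0.01607 × 0.8010 = 0.0129 kg/m³.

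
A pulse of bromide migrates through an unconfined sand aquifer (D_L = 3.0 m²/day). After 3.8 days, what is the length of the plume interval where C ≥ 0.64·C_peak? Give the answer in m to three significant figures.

The plume is Gaussian with σ = √(2Dt) = √(2 × 3.0 × 3.8) = 4.775 m.
C/C_peak = exp(−Δx²/(2σ²)) = 0.64 ⇒ Δx = σ·√(−2 ln 0.64) = 4.775 × 0.9448 = 4.511 m.
Width = 2Δx = 9.02 m.

9.02 m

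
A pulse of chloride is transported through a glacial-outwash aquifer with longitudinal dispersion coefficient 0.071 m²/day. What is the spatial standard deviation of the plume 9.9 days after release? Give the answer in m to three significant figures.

1.19 m

Dispersive spreading gives a Gaussian with σ² = 2Dt; advection only shifts the center.
σ = √(2 × 0.071 × 9.9) = 1.19 m.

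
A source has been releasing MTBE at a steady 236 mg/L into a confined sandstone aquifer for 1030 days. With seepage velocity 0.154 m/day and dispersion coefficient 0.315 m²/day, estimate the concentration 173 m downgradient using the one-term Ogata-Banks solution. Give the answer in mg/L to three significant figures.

67.5 mg/L

For a continuous step input, C/C₀ ≈ ½·erfc((x−vt)/(2√(Dt))).
vt = 0.154 × 1030 = 158.62 m and 2√(Dt) = 2√(0.315 × 1030) = 36.02 m.
Argument (x−vt)/(2√(Dt)) = (173 − 158.62)/36.02 = 0.3992; ½·erfc(0.3992) = 0.2862.
C = 236 × 0.2862 = 67.5 mg/L.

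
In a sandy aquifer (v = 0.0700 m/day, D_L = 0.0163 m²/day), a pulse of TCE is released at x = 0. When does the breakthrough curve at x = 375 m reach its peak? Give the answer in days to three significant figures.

For the 1D instantaneous-source solution, setting ∂C/∂t = 0 at fixed x gives v²t² + 2Dt − x² = 0, so t = (√(D² + v²x²) − D)/v².
√(D² + v²x²) = √(0.0163² + 0.0700² × 375²) = 26.25; v² = 0.0049.
t = (26.25 − 0.0163)/0.0049 = 5350 days (vs. the pure-advection estimate x/v = 5360 d).

5350 days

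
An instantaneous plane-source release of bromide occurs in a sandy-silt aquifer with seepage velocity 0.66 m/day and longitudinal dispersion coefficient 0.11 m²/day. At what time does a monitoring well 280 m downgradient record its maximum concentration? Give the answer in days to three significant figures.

For the 1D instantaneous-source solution, setting ∂C/∂t = 0 at fixed x gives v²t² + 2Dt − x² = 0, so t = (√(D² + v²x²) − D)/v².
√(D² + v²x²) = √(0.11² + 0.66² × 280²) = 184.8; v² = 0.4356.
t = (184.8 − 0.11)/0.4356 = 424 days (vs. the pure-advection estimate x/v = 424 d).

424 days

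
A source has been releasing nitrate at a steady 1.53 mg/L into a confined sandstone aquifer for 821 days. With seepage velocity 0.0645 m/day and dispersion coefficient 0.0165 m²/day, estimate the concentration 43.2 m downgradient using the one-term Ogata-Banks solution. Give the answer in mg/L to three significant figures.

For a continuous step input, C/C₀ ≈ ½·erfc((x−vt)/(2√(Dt))).
vt = 0.0645 × 821 = 52.9545 m and 2√(Dt) = 2√(0.0165 × 821) = 7.361 m.
Argument (x−vt)/(2√(Dt)) = (43.2 − 52.9545)/7.361 = -1.325; ½·erfc(-1.325) = 0.9695.
C = 1.53 × 0.9695 = 1.48 mg/L.

1.48 mg/L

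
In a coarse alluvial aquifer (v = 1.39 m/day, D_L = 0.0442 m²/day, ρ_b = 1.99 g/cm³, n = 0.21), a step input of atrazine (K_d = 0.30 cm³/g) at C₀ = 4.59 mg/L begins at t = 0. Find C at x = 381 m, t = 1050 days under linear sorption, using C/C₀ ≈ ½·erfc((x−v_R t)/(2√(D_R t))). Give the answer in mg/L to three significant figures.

1.85 mg/L

Retardation factor R = 1 + ρ_b·K_d/n = 1 + 1.99 × 0.30/0.21 = 3.843.
Sorption retards both mechanisms: v_R = v/R = 0.3617 m/day, D_R = D/R = 0.01150 m²/day.
v_R·t = 0.3617 × 1050 = 379.785 m; 2√(D_R t) = 6.950 m; argument = (381 − 379.785)/6.950 = 0.1748.
C = C₀ × ½·erfc(0.1748) = 4.59 × 0.4024 = 1.85 mg/L.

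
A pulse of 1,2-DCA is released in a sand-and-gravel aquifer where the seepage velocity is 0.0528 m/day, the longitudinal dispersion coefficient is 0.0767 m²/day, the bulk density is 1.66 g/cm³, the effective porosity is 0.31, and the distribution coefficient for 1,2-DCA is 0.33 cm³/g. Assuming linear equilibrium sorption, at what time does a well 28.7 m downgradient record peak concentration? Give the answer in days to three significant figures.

Retardation factor R = 1 + ρ_b·K_d/n = 1 + 1.66 × 0.33/0.31 = 2.767.
Sorption retards both mechanisms: v_R = v/R = 0.01908 m/day, D_R = D/R = 0.02772 m²/day.
Peak time from v_R²t² + 2D_R t − x² = 0: t = (√(D_R² + v_R²x²) − D_R)/v_R².
√(D_R² + v_R²x²) = √(0.02772² + 0.01908² × 28.7²) = 0.5483; v_R² = 0.0003640.
t = (0.5483 − 0.02772)/0.0003640 = 1430 days.

1430 days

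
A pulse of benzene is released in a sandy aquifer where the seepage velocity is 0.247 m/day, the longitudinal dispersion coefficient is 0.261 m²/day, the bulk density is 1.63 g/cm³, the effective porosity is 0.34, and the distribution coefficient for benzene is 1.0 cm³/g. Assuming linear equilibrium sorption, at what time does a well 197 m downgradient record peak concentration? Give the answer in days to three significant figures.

4600 days

Retardation factor R = 1 + ρ_b·K_d/n = 1 + 1.63 × 1.0/0.34 = 5.794.
Sorption retards both mechanisms: v_R = v/R = 0.04263 m/day, D_R = D/R = 0.04505 m²/day.
Peak time from v_R²t² + 2D_R t − x² = 0: t = (√(D_R² + v_R²x²) − D_R)/v_R².
√(D_R² + v_R²x²) = √(0.04505² + 0.04263² × 197²) = 8.398; v_R² = 0.001817.
t = (8.398 − 0.04505)/0.001817 = 4600 days.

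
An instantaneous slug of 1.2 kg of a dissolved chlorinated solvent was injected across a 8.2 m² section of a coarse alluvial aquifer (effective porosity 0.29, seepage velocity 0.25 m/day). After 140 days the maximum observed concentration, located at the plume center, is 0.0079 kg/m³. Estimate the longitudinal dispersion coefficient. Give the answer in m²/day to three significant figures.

At the plume center C_max = M/(n_e·A·√(4πDt)), so D = M²/(4πt·(n_e·A·C_max)²).
n_e·A·C_max = 0.29 × 8.2 × 0.0079 = 0.01879 kg/m.
D = 1.2²/(4π × 140 × 0.01879²) = 2.32 m²/day.

2.32 m²/day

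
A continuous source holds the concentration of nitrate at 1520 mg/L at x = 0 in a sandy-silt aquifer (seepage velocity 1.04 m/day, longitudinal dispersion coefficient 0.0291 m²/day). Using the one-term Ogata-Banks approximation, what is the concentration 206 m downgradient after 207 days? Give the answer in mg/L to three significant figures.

For a continuous step input, C/C₀ ≈ ½·erfc((x−vt)/(2√(Dt))).
vt = 1.04 × 207 = 215.28 m and 2√(Dt) = 2√(0.0291 × 207) = 4.909 m.
Argument (x−vt)/(2√(Dt)) = (206 − 215.28)/4.909 = -1.890; ½·erfc(-1.890) = 0.9962.
C = 1520 × 0.9962 = 1510 mg/L.

1510 mg/L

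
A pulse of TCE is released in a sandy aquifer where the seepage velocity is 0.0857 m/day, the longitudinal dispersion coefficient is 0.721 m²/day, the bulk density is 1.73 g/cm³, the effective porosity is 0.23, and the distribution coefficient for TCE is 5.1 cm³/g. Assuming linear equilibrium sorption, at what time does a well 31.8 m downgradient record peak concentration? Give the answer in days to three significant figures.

11200 days

Retardation factor R = 1 + ρ_b·K_d/n = 1 + 1.73 × 5.1/0.23 = 39.36.
Sorption retards both mechanisms: v_R = v/R = 0.002177 m/day, D_R = D/R = 0.01832 m²/day.
Peak time from v_R²t² + 2D_R t − x² = 0: t = (√(D_R² + v_R²x²) − D_R)/v_R².
√(D_R² + v_R²x²) = √(0.01832² + 0.002177² × 31.8²) = 0.07161; v_R² = 4.739e-06.
t = (0.07161 − 0.01832)/4.739e-06 = 11200 days.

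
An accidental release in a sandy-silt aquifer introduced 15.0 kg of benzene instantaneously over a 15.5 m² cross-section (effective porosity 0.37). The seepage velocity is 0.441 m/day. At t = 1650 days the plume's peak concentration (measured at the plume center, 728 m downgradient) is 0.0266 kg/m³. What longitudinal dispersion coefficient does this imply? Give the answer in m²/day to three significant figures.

At the plume center C_max = M/(n_e·A·√(4πDt)), so D = M²/(4πt·(n_e·A·C_max)²).
n_e·A·C_max = 0.37 × 15.5 × 0.0266 = 0.1526 kg/m.
D = 15.0²/(4π × 1650 × 0.1526²) = 0.466 m²/day.

0.466 m²/day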